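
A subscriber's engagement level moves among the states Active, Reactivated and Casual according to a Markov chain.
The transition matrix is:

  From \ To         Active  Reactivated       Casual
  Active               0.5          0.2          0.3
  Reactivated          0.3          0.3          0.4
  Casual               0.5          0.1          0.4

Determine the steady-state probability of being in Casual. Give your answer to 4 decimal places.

Let the stationary distribution be π with π = πP and π_1 + π_2 + π_3 = 1.
π_1 = 0.5·π_1 + 0.3·π_2 + 0.5·π_3
π_2 = 0.2·π_1 + 0.3·π_2 + 0.1·π_3
Solving with the normalization constraint gives π = (0.4634, 0.1829, 0.3537).
So the stationary probability of Casual is 0.3537.

0.3537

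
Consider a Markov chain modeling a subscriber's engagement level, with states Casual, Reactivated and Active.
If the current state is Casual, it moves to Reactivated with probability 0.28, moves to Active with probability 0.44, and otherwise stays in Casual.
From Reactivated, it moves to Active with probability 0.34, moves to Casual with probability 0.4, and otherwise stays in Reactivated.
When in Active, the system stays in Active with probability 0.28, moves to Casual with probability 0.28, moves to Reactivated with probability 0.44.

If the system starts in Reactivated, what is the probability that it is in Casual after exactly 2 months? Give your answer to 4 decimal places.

Sum over the intermediate state after 1 month:
P = P(Reactivated→Casual)·P(Casual→Casual) + P(Reactivated→Reactivated)·P(Reactivated→Casual) + P(Reactivated→Active)·P(Active→Casual)
  = 0.4×0.28 + 0.26×0.4 + 0.34×0.28
  = 0.1120 + 0.1040 + 0.0952 = 0.3112

0.3112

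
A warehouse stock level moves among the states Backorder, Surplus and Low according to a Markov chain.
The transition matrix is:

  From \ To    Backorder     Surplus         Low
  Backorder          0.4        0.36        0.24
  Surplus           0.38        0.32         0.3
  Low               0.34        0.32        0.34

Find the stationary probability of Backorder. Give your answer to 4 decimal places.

0.3760

Let the stationary distribution be π with π = πP and π_1 + π_2 + π_3 = 1.
π_1 = 0.4·π_1 + 0.38·π_2 + 0.34·π_3
π_2 = 0.36·π_1 + 0.32·π_2 + 0.32·π_3
Solving with the normalization constraint gives π = (0.3760, 0.3350, 0.2890).
So the stationary probability of Backorder is 0.3760.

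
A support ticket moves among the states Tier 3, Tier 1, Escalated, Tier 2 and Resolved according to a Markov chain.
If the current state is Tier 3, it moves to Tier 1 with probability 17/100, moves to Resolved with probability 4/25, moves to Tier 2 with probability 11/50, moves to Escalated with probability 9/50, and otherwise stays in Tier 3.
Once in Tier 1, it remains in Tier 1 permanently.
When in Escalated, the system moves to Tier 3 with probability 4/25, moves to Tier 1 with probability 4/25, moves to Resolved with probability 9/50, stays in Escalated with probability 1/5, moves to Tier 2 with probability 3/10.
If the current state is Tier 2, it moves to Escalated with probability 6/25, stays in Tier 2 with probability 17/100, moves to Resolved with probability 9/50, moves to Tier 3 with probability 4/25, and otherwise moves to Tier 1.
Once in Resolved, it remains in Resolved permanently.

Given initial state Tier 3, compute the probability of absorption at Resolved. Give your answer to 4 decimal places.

0.4752

Let h(s) be the probability of absorption at Resolved starting from transient state s. Then h(Resolved) = 1 and h(Tier 1) = 0. By first-step analysis:
h(Tier 3) = 0.27·h(Tier 3) + 0.17·0 + 0.18·h(Escalated) + 0.22·h(Tier 2) + 0.16·1
h(Escalated) = 0.16·h(Tier 3) + 0.16·0 + 0.2·h(Escalated) + 0.3·h(Tier 2) + 0.18·1
h(Tier 2) = 0.16·h(Tier 3) + 0.25·0 + 0.24·h(Escalated) + 0.17·h(Tier 2) + 0.18·1
Solving: h(Tier 3) = 0.4752, h(Escalated) = 0.4887, h(Tier 2) = 0.4498.
Starting from Tier 3, the probability is 0.4752.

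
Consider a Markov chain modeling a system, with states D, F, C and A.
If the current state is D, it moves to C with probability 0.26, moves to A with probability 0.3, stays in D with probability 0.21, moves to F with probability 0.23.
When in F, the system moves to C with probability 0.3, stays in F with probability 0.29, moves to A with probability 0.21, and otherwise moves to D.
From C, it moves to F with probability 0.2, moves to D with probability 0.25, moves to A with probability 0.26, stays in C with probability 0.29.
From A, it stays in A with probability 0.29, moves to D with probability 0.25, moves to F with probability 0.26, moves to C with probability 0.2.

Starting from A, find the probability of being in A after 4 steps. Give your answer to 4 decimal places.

Propagate the distribution vector 4 steps from A.
After 0 steps: (0.0000, 0.0000, 0.0000, 1.0000)
After 1 step: (0.2500, 0.2600, 0.2000, 0.2900)
After 2 steps: (0.2270, 0.2483, 0.2590, 0.2657)
After 3 steps: (0.2285, 0.2451, 0.2618, 0.2646)
After 4 steps: (0.2286, 0.2448, 0.2618, 0.2648)
P(in A after 4 steps) = 0.2648

0.2648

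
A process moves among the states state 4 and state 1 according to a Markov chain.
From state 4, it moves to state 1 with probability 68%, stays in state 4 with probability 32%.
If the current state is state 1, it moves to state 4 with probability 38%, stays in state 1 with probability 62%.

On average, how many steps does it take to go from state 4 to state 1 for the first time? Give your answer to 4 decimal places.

Let t(s) be the expected number of steps to first reach state 1 from state s, with t(state 1) = 0. Conditioning on the first step:
t(state 4) = 1 + 0.32·t(state 4)
Solving: t(state 4) = 1.4706.
Expected steps from state 4 to state 1: 1.4706.

1.4706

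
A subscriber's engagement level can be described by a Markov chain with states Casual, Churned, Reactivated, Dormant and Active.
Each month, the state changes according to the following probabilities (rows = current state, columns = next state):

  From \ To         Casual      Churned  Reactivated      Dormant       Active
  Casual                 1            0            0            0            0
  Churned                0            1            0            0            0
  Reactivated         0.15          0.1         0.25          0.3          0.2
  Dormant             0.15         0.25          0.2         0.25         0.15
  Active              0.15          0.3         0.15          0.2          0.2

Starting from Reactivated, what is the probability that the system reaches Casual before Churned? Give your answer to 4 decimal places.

0.4580

Let h(s) be the probability of absorption at Casual starting from transient state s. Then h(Casual) = 1 and h(Churned) = 0. By first-step analysis:
h(Reactivated) = 0.15·1 + 0.1·0 + 0.25·h(Reactivated) + 0.3·h(Dormant) + 0.2·h(Active)
h(Dormant) = 0.15·1 + 0.25·0 + 0.2·h(Reactivated) + 0.25·h(Dormant) + 0.15·h(Active)
h(Active) = 0.15·1 + 0.3·0 + 0.15·h(Reactivated) + 0.2·h(Dormant) + 0.2·h(Active)
Solving: h(Reactivated) = 0.4580, h(Dormant) = 0.3966, h(Active) = 0.3725.
Starting from Reactivated, the probability is 0.4580.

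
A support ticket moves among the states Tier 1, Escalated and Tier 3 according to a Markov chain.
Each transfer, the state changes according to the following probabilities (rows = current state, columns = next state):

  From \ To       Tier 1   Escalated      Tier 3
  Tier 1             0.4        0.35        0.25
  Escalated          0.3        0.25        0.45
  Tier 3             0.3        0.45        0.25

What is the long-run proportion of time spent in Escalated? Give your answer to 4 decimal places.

0.3472

Let the stationary distribution be π with π = πP and π_1 + π_2 + π_3 = 1.
π_1 = 0.4·π_1 + 0.3·π_2 + 0.3·π_3
π_2 = 0.35·π_1 + 0.25·π_2 + 0.45·π_3
Solving with the normalization constraint gives π = (0.3333, 0.3472, 0.3194).
So the stationary probability of Escalated is 0.3472.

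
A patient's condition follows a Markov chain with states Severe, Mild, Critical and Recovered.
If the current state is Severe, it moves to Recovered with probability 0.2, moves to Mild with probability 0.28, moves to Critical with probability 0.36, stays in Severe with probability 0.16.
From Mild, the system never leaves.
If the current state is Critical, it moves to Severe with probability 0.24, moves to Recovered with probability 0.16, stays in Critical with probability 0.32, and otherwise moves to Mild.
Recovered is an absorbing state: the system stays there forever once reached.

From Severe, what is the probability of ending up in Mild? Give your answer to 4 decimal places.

Let h(s) be the probability of absorption at Mild starting from transient state s. Then h(Mild) = 1 and h(Recovered) = 0. By first-step analysis:
h(Severe) = 0.16·h(Severe) + 0.28·1 + 0.36·h(Critical) + 0.2·0
h(Critical) = 0.24·h(Severe) + 0.28·1 + 0.32·h(Critical) + 0.16·0
Solving: h(Severe) = 0.6007, h(Critical) = 0.6238.
Starting from Severe, the probability is 0.6007.

0.6007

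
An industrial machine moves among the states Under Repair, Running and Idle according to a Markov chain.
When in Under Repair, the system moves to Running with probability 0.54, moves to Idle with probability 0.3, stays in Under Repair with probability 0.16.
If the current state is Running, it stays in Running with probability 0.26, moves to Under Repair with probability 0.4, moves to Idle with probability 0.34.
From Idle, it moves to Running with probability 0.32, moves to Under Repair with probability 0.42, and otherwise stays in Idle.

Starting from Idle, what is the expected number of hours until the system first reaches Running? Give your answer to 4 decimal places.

Let t(s) be the expected number of hours to first reach Running from state s, with t(Running) = 0. Conditioning on the first hour:
t(Under Repair) = 1 + 0.16·t(Under Repair) + 0.3·t(Idle)
t(Idle) = 1 + 0.42·t(Under Repair) + 0.26·t(Idle)
Solving: t(Under Repair) = 2.0985, t(Idle) = 2.5424.
Expected hours from Idle to Running: 2.5424.

2.5424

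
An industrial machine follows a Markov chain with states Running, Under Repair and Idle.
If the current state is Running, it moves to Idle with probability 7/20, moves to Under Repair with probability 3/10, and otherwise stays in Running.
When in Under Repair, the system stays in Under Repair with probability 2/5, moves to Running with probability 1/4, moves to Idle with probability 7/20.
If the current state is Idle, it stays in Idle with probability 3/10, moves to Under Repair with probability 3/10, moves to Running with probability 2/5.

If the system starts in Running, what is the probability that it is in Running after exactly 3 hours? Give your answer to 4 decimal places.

0.3336

Propagate the distribution vector 3 hours from Running.
After 0 hours: (1.0000, 0.0000, 0.0000)
After 1 hour: (0.3500, 0.3000, 0.3500)
After 2 hours: (0.3375, 0.3300, 0.3325)
After 3 hours: (0.3336, 0.3330, 0.3334)
P(in Running after 3 hours) = 0.3336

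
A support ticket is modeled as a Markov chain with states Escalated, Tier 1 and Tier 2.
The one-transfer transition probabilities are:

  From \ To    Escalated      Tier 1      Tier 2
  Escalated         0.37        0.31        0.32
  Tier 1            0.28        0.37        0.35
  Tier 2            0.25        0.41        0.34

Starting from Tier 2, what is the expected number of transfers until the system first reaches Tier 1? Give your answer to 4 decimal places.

Let t(s) be the expected number of transfers to first reach Tier 1 from state s, with t(Tier 1) = 0. Conditioning on the first transfer:
t(Escalated) = 1 + 0.37·t(Escalated) + 0.32·t(Tier 2)
t(Tier 2) = 1 + 0.25·t(Escalated) + 0.34·t(Tier 2)
Solving: t(Escalated) = 2.9184, t(Tier 2) = 2.6206.
Expected transfers from Tier 2 to Tier 1: 2.6206.

2.6206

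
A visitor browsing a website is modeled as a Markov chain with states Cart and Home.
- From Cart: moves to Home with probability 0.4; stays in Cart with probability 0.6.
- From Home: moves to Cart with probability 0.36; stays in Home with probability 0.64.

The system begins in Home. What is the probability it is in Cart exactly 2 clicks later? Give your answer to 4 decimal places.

0.4464

Sum over the intermediate state after 1 click:
P = P(Home→Cart)·P(Cart→Cart) + P(Home→Home)·P(Home→Cart)
  = 0.36×0.6 + 0.64×0.36
  = 0.2160 + 0.2304 = 0.4464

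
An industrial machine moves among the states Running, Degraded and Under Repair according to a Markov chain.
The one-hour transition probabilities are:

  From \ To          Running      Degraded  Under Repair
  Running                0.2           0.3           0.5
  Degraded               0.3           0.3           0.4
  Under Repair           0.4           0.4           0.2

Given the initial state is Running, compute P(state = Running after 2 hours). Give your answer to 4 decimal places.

0.3300

Sum over the intermediate state after 1 hour:
P = P(Running→Running)·P(Running→Running) + P(Running→Degraded)·P(Degraded→Running) + P(Running→Under Repair)·P(Under Repair→Running)
  = 0.2×0.2 + 0.3×0.3 + 0.5×0.4
  = 0.0400 + 0.0900 + 0.2000 = 0.3300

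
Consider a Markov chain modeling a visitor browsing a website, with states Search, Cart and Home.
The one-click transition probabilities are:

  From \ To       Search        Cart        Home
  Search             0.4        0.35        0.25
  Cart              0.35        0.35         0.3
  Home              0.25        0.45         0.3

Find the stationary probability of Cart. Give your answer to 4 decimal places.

Let the stationary distribution be π with π = πP and π_1 + π_2 + π_3 = 1.
π_1 = 0.4·π_1 + 0.35·π_2 + 0.25·π_3
π_2 = 0.35·π_1 + 0.35·π_2 + 0.45·π_3
Solving with the normalization constraint gives π = (0.3386, 0.3783, 0.2831).
So the stationary probability of Cart is 0.3783.

0.3783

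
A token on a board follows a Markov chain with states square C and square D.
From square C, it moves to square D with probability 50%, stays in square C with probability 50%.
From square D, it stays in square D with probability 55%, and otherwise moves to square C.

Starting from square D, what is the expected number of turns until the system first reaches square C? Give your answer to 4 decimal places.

Let t(s) be the expected number of turns to first reach square C from state s, with t(square C) = 0. Conditioning on the first turn:
t(square D) = 1 + 0.55·t(square D)
Solving: t(square D) = 2.2222.
Expected turns from square D to square C: 2.2222.

2.2222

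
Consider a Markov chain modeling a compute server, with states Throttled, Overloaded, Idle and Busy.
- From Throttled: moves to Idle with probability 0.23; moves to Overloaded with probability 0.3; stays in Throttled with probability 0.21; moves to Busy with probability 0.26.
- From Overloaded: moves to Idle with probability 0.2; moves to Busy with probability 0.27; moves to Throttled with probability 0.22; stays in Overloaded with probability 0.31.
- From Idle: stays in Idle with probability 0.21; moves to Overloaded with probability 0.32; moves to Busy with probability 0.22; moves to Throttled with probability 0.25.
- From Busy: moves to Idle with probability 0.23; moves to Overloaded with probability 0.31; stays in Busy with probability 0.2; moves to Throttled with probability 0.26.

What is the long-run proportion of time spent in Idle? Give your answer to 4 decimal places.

0.2164

Let the stationary distribution be π with π = πP and π_1 + π_2 + π_3 + π_4 = 1.
π_1 = 0.21·π_1 + 0.22·π_2 + 0.25·π_3 + 0.26·π_4
π_2 = 0.3·π_1 + 0.31·π_2 + 0.32·π_3 + 0.31·π_4
π_3 = 0.23·π_1 + 0.2·π_2 + 0.21·π_3 + 0.23·π_4
Solving with the normalization constraint gives π = (0.2338, 0.3098, 0.2164, 0.2400).
So the stationary probability of Idle is 0.2164.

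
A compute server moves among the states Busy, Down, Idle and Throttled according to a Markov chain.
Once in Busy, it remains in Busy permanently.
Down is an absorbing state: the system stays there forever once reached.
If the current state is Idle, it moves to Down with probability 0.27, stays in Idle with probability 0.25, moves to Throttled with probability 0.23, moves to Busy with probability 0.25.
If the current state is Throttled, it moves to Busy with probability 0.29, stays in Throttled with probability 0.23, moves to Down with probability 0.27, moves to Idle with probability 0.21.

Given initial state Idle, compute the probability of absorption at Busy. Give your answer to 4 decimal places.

Let h(s) be the probability of absorption at Busy starting from transient state s. Then h(Busy) = 1 and h(Down) = 0. By first-step analysis:
h(Idle) = 0.25·1 + 0.27·0 + 0.25·h(Idle) + 0.23·h(Throttled)
h(Throttled) = 0.29·1 + 0.27·0 + 0.21·h(Idle) + 0.23·h(Throttled)
Solving: h(Idle) = 0.4898, h(Throttled) = 0.5102.
Starting from Idle, the probability is 0.4898.

0.4898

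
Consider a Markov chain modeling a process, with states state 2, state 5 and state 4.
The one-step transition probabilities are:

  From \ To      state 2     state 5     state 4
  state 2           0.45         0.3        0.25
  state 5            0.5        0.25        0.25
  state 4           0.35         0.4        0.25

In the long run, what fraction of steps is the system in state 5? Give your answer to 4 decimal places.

0.3095

Let the stationary distribution be π with π = πP and π_1 + π_2 + π_3 = 1.
π_1 = 0.45·π_1 + 0.5·π_2 + 0.35·π_3
π_2 = 0.3·π_1 + 0.25·π_2 + 0.4·π_3
Solving with the normalization constraint gives π = (0.4405, 0.3095, 0.2500).
So the stationary probability of state 5 is 0.3095.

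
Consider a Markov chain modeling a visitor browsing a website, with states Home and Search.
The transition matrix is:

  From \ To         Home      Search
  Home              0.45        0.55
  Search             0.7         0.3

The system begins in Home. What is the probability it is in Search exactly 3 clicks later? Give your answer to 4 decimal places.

0.4469

Propagate the distribution vector 3 clicks from Home.
After 0 clicks: (1.0000, 0.0000)
After 1 click: (0.4500, 0.5500)
After 2 clicks: (0.5875, 0.4125)
After 3 clicks: (0.5531, 0.4469)
P(in Search after 3 clicks) = 0.4469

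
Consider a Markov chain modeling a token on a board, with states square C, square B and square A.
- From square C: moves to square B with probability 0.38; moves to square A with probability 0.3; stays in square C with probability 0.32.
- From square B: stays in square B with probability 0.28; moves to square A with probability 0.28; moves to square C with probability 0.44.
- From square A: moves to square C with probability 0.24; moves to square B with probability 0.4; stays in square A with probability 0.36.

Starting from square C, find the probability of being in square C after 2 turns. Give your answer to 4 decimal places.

0.3416

Sum over the intermediate state after 1 turn:
P = P(square C→square C)·P(square C→square C) + P(square C→square B)·P(square B→square C) + P(square C→square A)·P(square A→square C)
  = 0.32×0.32 + 0.38×0.44 + 0.3×0.24
  = 0.1024 + 0.1672 + 0.0720 = 0.3416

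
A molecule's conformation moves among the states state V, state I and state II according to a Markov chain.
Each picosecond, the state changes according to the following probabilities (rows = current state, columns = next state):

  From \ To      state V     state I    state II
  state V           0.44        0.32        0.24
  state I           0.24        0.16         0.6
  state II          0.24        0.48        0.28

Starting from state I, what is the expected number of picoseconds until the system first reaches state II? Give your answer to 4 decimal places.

2.0325

Let t(s) be the expected number of picoseconds to first reach state II from state s, with t(state II) = 0. Conditioning on the first picosecond:
t(state V) = 1 + 0.44·t(state V) + 0.32·t(state I)
t(state I) = 1 + 0.24·t(state V) + 0.16·t(state I)
Solving: t(state V) = 2.9472, t(state I) = 2.0325.
Expected picoseconds from state I to state II: 2.0325.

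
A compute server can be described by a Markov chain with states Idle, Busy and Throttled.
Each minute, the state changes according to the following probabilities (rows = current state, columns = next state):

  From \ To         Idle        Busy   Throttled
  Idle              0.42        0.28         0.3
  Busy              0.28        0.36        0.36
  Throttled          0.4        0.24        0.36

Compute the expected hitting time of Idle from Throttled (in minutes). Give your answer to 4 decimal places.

Let t(s) be the expected number of minutes to first reach Idle from state s, with t(Idle) = 0. Conditioning on the first minute:
t(Busy) = 1 + 0.36·t(Busy) + 0.36·t(Throttled)
t(Throttled) = 1 + 0.24·t(Busy) + 0.36·t(Throttled)
Solving: t(Busy) = 3.0941, t(Throttled) = 2.7228.
Expected minutes from Throttled to Idle: 2.7228.

2.7228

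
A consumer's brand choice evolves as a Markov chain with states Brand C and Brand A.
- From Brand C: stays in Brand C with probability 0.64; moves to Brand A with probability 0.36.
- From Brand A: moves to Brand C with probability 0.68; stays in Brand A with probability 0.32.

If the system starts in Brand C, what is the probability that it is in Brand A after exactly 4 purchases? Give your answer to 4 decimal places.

0.3462

Propagate the distribution vector 4 purchases from Brand C.
After 0 purchases: (1.0000, 0.0000)
After 1 purchase: (0.6400, 0.3600)
After 2 purchases: (0.6544, 0.3456)
After 3 purchases: (0.6538, 0.3462)
After 4 purchases: (0.6538, 0.3462)
P(in Brand A after 4 purchases) = 0.3462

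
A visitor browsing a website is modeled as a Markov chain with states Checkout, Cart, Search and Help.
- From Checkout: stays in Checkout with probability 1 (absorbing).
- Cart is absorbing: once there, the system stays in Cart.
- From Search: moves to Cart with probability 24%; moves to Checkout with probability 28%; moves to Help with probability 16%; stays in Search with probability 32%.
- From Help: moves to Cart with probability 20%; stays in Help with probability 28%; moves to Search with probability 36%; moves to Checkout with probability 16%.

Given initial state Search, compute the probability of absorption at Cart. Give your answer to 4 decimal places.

0.4741

Let h(s) be the probability of absorption at Cart starting from transient state s. Then h(Cart) = 1 and h(Checkout) = 0. By first-step analysis:
h(Search) = 0.28·0 + 0.24·1 + 0.32·h(Search) + 0.16·h(Help)
h(Help) = 0.16·0 + 0.2·1 + 0.36·h(Search) + 0.28·h(Help)
Solving: h(Search) = 0.4741, h(Help) = 0.5148.
Starting from Search, the probability is 0.4741.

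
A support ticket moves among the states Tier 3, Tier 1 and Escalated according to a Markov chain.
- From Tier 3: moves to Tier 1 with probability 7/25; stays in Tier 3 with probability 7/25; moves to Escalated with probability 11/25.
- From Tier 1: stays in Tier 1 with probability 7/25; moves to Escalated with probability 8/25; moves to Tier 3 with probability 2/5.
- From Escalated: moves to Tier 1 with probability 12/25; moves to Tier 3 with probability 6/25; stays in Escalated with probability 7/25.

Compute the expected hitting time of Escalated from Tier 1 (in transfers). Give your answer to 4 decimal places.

2.7559

Let t(s) be the expected number of transfers to first reach Escalated from state s, with t(Escalated) = 0. Conditioning on the first transfer:
t(Tier 3) = 1 + 0.28·t(Tier 3) + 0.28·t(Tier 1)
t(Tier 1) = 1 + 0.4·t(Tier 3) + 0.28·t(Tier 1)
Solving: t(Tier 3) = 2.4606, t(Tier 1) = 2.7559.
Expected transfers from Tier 1 to Escalated: 2.7559.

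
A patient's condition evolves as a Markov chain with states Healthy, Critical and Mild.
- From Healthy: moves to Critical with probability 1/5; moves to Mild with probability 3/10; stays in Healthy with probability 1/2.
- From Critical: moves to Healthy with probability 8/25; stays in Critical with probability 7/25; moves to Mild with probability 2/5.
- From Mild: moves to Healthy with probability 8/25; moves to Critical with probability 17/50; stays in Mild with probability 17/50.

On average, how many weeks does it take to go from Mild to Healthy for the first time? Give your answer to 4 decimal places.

3.1250

Let t(s) be the expected number of weeks to first reach Healthy from state s, with t(Healthy) = 0. Conditioning on the first week:
t(Critical) = 1 + 0.28·t(Critical) + 0.4·t(Mild)
t(Mild) = 1 + 0.34·t(Critical) + 0.34·t(Mild)
Solving: t(Critical) = 3.1250, t(Mild) = 3.1250.
Expected weeks from Mild to Healthy: 3.1250.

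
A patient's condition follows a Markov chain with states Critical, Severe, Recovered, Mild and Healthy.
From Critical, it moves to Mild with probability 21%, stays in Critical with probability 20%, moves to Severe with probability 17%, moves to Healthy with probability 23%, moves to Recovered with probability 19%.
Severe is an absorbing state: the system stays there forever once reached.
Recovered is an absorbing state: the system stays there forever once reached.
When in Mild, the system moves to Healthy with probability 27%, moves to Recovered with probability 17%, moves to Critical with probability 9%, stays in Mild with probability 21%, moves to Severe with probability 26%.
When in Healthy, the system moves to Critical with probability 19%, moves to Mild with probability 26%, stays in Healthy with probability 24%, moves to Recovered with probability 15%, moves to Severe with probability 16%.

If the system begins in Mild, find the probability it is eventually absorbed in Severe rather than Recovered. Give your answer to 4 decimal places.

0.5707

Let h(s) be the probability of absorption at Severe starting from transient state s. Then h(Severe) = 1 and h(Recovered) = 0. By first-step analysis:
h(Critical) = 0.2·h(Critical) + 0.17·1 + 0.19·0 + 0.21·h(Mild) + 0.23·h(Healthy)
h(Mild) = 0.09·h(Critical) + 0.26·1 + 0.17·0 + 0.21·h(Mild) + 0.27·h(Healthy)
h(Healthy) = 0.19·h(Critical) + 0.16·1 + 0.15·0 + 0.26·h(Mild) + 0.24·h(Healthy)
Solving: h(Critical) = 0.5160, h(Mild) = 0.5707, h(Healthy) = 0.5348.
Starting from Mild, the probability is 0.5707.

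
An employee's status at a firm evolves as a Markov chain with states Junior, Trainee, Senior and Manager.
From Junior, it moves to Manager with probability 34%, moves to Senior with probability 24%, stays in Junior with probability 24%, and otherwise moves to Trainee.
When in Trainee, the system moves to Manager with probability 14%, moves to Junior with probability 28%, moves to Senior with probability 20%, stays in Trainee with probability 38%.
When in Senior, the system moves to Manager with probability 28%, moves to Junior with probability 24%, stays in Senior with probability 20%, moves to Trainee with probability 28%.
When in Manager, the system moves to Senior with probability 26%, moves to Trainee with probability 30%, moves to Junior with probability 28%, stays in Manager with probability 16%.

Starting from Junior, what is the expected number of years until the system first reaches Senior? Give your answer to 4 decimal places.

Let t(s) be the expected number of years to first reach Senior from state s, with t(Senior) = 0. Conditioning on the first year:
t(Junior) = 1 + 0.24·t(Junior) + 0.18·t(Trainee) + 0.34·t(Manager)
t(Trainee) = 1 + 0.28·t(Junior) + 0.38·t(Trainee) + 0.14·t(Manager)
t(Manager) = 1 + 0.28·t(Junior) + 0.3·t(Trainee) + 0.16·t(Manager)
Solving: t(Junior) = 4.2660, t(Trainee) = 4.4916, t(Manager) = 4.2166.
Expected years from Junior to Senior: 4.2660.

4.2660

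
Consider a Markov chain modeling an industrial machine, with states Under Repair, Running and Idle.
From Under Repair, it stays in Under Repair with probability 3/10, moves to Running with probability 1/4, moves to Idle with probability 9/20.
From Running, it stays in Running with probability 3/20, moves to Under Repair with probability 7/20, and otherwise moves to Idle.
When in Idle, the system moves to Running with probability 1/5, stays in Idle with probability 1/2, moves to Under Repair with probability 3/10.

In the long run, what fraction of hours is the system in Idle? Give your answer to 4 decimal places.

0.4845

Let the stationary distribution be π with π = πP and π_1 + π_2 + π_3 = 1.
π_1 = 0.3·π_1 + 0.35·π_2 + 0.3·π_3
π_2 = 0.25·π_1 + 0.15·π_2 + 0.2·π_3
Solving with the normalization constraint gives π = (0.3103, 0.2053, 0.4845).
So the stationary probability of Idle is 0.4845.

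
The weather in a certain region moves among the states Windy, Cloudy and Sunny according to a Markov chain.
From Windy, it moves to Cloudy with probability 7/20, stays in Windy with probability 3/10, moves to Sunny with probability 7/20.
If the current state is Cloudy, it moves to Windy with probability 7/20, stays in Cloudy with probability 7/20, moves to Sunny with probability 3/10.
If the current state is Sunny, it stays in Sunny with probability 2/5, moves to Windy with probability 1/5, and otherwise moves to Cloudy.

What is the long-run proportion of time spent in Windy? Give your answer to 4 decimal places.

Let the stationary distribution be π with π = πP and π_1 + π_2 + π_3 = 1.
π_1 = 0.3·π_1 + 0.35·π_2 + 0.2·π_3
π_2 = 0.35·π_1 + 0.35·π_2 + 0.4·π_3
Solving with the normalization constraint gives π = (0.2835, 0.3675, 0.3491).
So the stationary probability of Windy is 0.2835.

0.2835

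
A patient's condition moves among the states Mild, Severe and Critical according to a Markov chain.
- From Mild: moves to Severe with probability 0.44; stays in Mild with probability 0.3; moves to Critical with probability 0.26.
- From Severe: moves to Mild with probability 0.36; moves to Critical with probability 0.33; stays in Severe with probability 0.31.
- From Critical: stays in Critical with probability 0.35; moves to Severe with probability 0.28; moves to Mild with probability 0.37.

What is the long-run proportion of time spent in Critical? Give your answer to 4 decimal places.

Let the stationary distribution be π with π = πP and π_1 + π_2 + π_3 = 1.
π_1 = 0.3·π_1 + 0.36·π_2 + 0.37·π_3
π_2 = 0.44·π_1 + 0.31·π_2 + 0.28·π_3
Solving with the normalization constraint gives π = (0.3426, 0.3452, 0.3123).
So the stationary probability of Critical is 0.3123.

0.3123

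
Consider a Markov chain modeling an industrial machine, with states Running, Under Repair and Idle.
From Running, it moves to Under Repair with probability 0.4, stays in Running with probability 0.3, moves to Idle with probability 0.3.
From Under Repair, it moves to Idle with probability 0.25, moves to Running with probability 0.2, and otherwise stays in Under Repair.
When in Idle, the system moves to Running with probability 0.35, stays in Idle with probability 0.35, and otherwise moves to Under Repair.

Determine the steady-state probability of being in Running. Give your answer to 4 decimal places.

Let the stationary distribution be π with π = πP and π_1 + π_2 + π_3 = 1.
π_1 = 0.3·π_1 + 0.2·π_2 + 0.35·π_3
π_2 = 0.4·π_1 + 0.55·π_2 + 0.3·π_3
Solving with the normalization constraint gives π = (0.2710, 0.4361, 0.2928).
So the stationary probability of Running is 0.2710.

0.2710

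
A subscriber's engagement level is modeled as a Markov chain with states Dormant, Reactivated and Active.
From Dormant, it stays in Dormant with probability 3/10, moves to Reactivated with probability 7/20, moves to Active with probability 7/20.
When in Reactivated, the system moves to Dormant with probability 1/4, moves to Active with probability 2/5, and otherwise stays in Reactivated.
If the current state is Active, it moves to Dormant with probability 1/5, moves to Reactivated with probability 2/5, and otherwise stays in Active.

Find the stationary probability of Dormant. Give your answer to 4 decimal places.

Let the stationary distribution be π with π = πP and π_1 + π_2 + π_3 = 1.
π_1 = 0.3·π_1 + 0.25·π_2 + 0.2·π_3
π_2 = 0.35·π_1 + 0.35·π_2 + 0.4·π_3
Solving with the normalization constraint gives π = (0.2427, 0.3694, 0.3879).
So the stationary probability of Dormant is 0.2427.

0.2427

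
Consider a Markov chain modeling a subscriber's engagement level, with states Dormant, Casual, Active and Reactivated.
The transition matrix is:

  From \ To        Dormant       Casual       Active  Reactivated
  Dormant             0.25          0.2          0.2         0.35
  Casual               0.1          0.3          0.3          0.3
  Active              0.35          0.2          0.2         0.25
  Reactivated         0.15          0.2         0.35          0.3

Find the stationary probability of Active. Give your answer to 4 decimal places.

0.2668

Let the stationary distribution be π with π = πP and π_1 + π_2 + π_3 + π_4 = 1.
π_1 = 0.25·π_1 + 0.1·π_2 + 0.35·π_3 + 0.15·π_4
π_2 = 0.2·π_1 + 0.3·π_2 + 0.2·π_3 + 0.2·π_4
π_3 = 0.2·π_1 + 0.3·π_2 + 0.2·π_3 + 0.35·π_4
Solving with the normalization constraint gives π = (0.2136, 0.2222, 0.2668, 0.2973).
So the stationary probability of Active is 0.2668.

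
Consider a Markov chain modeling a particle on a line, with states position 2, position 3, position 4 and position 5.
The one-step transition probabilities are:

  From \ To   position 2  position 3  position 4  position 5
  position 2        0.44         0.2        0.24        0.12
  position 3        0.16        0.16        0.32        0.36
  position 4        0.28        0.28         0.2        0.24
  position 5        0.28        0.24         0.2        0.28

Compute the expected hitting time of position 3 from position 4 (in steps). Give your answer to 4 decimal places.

4.0816

Let t(s) be the expected number of steps to first reach position 3 from state s, with t(position 3) = 0. Conditioning on the first step:
t(position 2) = 1 + 0.44·t(position 2) + 0.24·t(position 4) + 0.12·t(position 5)
t(position 4) = 1 + 0.28·t(position 2) + 0.2·t(position 4) + 0.24·t(position 5)
t(position 5) = 1 + 0.28·t(position 2) + 0.2·t(position 4) + 0.28·t(position 5)
Solving: t(position 2) = 4.4461, t(position 4) = 4.0816, t(position 5) = 4.2517.
Expected steps from position 4 to position 3: 4.0816.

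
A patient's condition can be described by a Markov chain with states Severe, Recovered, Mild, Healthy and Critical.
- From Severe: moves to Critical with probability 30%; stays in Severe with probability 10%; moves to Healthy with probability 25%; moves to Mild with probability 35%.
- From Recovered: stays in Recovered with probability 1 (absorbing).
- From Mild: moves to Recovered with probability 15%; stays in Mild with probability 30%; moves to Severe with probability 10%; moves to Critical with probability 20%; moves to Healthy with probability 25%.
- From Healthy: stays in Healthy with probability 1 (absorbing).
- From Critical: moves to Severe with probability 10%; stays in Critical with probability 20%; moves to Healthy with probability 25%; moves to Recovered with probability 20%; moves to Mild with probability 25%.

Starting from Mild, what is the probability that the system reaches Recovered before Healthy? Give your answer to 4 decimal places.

Let h(s) be the probability of absorption at Recovered starting from transient state s. Then h(Recovered) = 1 and h(Healthy) = 0. By first-step analysis:
h(Severe) = 0.1·h(Severe) + 0.35·h(Mild) + 0.25·0 + 0.3·h(Critical)
h(Mild) = 0.1·h(Severe) + 0.15·1 + 0.3·h(Mild) + 0.25·0 + 0.2·h(Critical)
h(Critical) = 0.1·h(Severe) + 0.2·1 + 0.25·h(Mild) + 0.25·0 + 0.2·h(Critical)
Solving: h(Severe) = 0.2762, h(Mild) = 0.3679, h(Critical) = 0.3995.
Starting from Mild, the probability is 0.3679.

0.3679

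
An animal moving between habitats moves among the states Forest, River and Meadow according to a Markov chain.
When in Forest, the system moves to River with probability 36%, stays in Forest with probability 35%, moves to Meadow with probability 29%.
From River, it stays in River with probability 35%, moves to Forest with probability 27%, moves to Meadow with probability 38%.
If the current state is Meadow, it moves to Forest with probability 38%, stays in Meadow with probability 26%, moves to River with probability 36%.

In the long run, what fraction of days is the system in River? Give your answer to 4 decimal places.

0.3564

Let the stationary distribution be π with π = πP and π_1 + π_2 + π_3 = 1.
π_1 = 0.35·π_1 + 0.27·π_2 + 0.38·π_3
π_2 = 0.36·π_1 + 0.35·π_2 + 0.36·π_3
Solving with the normalization constraint gives π = (0.3309, 0.3564, 0.3127).
So the stationary probability of River is 0.3564.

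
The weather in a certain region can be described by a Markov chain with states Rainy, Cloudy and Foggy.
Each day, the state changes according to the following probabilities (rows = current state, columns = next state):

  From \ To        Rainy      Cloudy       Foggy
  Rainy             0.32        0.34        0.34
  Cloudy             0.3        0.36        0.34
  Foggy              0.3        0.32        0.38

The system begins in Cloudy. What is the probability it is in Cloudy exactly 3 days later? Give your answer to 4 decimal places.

Propagate the distribution vector 3 days from Cloudy.
After 0 days: (0.0000, 1.0000, 0.0000)
After 1 day: (0.3000, 0.3600, 0.3400)
After 2 days: (0.3060, 0.3404, 0.3536)
After 3 days: (0.3061, 0.3397, 0.3541)
P(in Cloudy after 3 days) = 0.3397

0.3397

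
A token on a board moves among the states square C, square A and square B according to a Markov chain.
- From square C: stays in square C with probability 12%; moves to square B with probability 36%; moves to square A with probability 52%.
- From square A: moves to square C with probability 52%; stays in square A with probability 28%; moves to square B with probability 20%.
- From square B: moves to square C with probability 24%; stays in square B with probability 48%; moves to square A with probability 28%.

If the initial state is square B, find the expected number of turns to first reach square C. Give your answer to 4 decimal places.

3.1407

Let t(s) be the expected number of turns to first reach square C from state s, with t(square C) = 0. Conditioning on the first turn:
t(square A) = 1 + 0.28·t(square A) + 0.2·t(square B)
t(square B) = 1 + 0.28·t(square A) + 0.48·t(square B)
Solving: t(square A) = 2.2613, t(square B) = 3.1407.
Expected turns from square B to square C: 3.1407.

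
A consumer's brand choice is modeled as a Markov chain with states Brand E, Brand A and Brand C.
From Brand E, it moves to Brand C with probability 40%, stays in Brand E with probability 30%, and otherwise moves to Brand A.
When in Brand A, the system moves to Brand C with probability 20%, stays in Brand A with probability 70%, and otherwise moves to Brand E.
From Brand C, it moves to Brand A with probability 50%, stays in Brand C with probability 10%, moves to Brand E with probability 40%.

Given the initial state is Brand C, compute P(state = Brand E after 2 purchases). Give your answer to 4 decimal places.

Sum over the intermediate state after 1 purchase:
P = P(Brand C→Brand E)·P(Brand E→Brand E) + P(Brand C→Brand A)·P(Brand A→Brand E) + P(Brand C→Brand C)·P(Brand C→Brand E)
  = 0.4×0.3 + 0.5×0.1 + 0.1×0.4
  = 0.1200 + 0.0500 + 0.0400 = 0.2100

0.2100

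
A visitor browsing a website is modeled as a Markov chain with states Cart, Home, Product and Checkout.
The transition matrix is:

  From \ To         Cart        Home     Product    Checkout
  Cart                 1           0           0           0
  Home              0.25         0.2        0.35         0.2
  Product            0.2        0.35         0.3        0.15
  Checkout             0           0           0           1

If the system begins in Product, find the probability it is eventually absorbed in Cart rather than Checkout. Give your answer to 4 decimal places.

Let h(s) be the probability of absorption at Cart starting from transient state s. Then h(Cart) = 1 and h(Checkout) = 0. By first-step analysis:
h(Home) = 0.25·1 + 0.2·h(Home) + 0.35·h(Product) + 0.2·0
h(Product) = 0.2·1 + 0.35·h(Home) + 0.3·h(Product) + 0.15·0
Solving: h(Home) = 0.5600, h(Product) = 0.5657.
Starting from Product, the probability is 0.5657.

0.5657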